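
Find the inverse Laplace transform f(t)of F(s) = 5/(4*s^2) 5*t/4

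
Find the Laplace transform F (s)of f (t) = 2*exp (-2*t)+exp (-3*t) 2/ (s+2)+1/ (s+3)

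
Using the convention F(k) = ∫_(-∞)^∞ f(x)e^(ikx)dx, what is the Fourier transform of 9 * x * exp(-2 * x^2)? 9 * sqrt(2) * I * sqrt(pi) * k * exp(-k^2/8)/8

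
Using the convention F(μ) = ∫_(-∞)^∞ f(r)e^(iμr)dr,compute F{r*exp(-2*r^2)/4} sqrt(2)*I*sqrt(pi)*μ*exp(-μ^2/8)/32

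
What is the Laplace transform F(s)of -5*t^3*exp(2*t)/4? -15/(2*(s - 2)^4)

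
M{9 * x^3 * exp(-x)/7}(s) 9 * gamma(s + 3)/7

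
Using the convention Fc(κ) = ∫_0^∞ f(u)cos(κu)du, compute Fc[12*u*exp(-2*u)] 12*(4 - κ^2)/(κ^2 + 4)^2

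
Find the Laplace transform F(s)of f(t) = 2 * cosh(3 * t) 2 * s/(s^2 - 9)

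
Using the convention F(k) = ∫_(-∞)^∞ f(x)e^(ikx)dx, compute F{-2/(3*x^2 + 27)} -2*pi*exp(-3*Abs(k))/9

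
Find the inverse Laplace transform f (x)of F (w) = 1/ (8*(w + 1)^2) x*exp (-x)/8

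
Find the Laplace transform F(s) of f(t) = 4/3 4/(3*s) 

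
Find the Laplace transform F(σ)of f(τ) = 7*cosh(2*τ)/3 7*σ/(3*(σ^2 - 4))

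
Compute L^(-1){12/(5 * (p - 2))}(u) 12 * exp(2 * u)/5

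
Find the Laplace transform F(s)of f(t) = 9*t 9/s^2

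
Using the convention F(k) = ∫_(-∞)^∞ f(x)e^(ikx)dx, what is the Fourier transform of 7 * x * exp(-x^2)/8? 7 * I * sqrt(pi) * k * exp(-k^2/4)/16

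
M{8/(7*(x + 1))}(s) 8*pi*csc(pi*s)/7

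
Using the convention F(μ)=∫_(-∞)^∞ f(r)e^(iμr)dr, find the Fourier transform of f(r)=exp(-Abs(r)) 2/(μ^2 + 1)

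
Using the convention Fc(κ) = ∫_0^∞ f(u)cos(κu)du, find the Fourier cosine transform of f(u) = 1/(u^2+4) pi*exp(-2*κ)/4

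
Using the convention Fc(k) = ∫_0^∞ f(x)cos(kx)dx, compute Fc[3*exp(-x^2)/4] 3*sqrt(pi)*exp(-k^2/4)/8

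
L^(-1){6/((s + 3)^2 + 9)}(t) 2*exp(-3*t)*sin(3*t)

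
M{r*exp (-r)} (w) gamma (w + 1)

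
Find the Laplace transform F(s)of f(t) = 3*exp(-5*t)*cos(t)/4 3*(s+5)/(4*((s+5)^2+1))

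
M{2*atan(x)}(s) -pi*sec(pi*s/2)/s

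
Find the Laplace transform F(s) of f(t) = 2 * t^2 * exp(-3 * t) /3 4/(3 * (s + 3) ^3) 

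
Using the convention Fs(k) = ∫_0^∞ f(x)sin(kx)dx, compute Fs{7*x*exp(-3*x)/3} 14*k/(k^2 + 9)^2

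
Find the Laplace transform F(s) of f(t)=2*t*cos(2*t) 2*(s^2 - 4) /(s^2 + 4) ^2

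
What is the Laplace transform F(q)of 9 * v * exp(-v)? 9/(q + 1)^2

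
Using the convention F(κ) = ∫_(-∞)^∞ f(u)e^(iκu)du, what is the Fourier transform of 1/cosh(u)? pi/cosh(pi*κ/2)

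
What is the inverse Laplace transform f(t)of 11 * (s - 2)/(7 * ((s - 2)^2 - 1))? 11 * exp(2 * t) * cosh(t)/7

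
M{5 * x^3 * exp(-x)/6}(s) 5 * gamma(s+3)/6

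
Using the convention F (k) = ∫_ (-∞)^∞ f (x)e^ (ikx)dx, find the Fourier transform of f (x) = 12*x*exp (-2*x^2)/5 3*sqrt (2)*I*sqrt (pi)*k*exp (-k^2/8)/10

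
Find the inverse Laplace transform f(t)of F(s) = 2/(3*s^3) t^2/3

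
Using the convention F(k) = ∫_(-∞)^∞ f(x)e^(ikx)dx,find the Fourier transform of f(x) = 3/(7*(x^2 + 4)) 3*pi*exp(-2*Abs(k))/14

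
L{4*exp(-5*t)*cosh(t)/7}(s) 4*(s + 5)/(7*((s + 5)^2 - 1))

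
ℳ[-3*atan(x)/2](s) 3*pi*sec(pi*s/2)/(4*s)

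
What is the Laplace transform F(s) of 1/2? 1/(2 * s) 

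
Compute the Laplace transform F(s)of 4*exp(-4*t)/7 4/(7*(s + 4))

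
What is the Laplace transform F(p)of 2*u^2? 4/p^3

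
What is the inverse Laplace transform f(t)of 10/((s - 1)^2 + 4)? 5*exp(t)*sin(2*t)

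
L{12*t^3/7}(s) 72/(7*s^4)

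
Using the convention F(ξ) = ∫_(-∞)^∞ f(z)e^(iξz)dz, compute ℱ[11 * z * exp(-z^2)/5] 11 * I * sqrt(pi) * ξ * exp(-ξ^2/4)/10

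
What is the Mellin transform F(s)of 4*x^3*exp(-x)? 4*gamma(s + 3)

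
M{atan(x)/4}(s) -pi * sec(pi * s/2)/(8 * s)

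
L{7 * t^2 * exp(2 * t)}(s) 14/(s - 2)^3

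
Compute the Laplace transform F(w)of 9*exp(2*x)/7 9/(7*(w - 2))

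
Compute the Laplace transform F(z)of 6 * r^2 12/z^3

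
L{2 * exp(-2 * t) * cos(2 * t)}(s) 2 * (s + 2)/((s + 2)^2 + 4)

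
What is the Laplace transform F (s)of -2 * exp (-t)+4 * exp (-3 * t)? 4/ (s+3) - 2/ (s+1)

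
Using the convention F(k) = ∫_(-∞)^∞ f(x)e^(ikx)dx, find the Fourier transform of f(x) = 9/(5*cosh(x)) 9*pi/(5*cosh(pi*k/2))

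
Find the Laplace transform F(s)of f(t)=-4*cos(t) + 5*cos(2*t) 5*s/(s^2 + 4) - 4*s/(s^2 + 1)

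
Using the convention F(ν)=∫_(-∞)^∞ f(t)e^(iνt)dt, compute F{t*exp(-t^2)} I*sqrt(pi)*ν*exp(-ν^2/4)/2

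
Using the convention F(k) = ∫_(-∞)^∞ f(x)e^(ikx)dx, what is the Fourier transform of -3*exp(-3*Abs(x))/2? -9/(k^2 + 9)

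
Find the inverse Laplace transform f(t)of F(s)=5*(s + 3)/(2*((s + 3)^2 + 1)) 5*exp(-3*t)*cos(t)/2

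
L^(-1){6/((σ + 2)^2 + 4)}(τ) 3*exp(-2*τ)*sin(2*τ)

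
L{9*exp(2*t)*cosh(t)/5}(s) 9*(s - 2)/(5*((s - 2)^2 - 1))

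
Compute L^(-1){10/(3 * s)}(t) 10/3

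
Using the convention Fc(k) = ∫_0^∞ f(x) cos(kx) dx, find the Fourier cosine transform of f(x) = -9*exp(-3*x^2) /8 -3*sqrt(3)*sqrt(pi)*exp(-k^2/12) /16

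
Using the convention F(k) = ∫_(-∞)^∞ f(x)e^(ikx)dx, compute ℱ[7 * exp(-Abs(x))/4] 7/(2 * (k^2 + 1))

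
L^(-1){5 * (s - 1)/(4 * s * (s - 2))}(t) 5 * exp(t) * cosh(t)/4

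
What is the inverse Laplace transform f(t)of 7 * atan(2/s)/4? 7 * sin(2 * t)/(4 * t)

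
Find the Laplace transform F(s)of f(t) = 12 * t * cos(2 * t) 12 * (s^2 - 4)/(s^2 + 4)^2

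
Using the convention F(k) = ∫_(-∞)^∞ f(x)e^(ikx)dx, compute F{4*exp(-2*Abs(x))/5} 16/(5*(k^2 + 4))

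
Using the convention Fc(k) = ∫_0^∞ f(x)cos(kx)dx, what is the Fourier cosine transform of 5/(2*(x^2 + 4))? 5*pi*exp(-2*k)/8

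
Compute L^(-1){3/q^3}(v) 3*v^2/2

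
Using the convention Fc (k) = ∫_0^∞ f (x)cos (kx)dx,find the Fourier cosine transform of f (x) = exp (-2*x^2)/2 sqrt (2)*sqrt (pi)*exp (-k^2/8)/8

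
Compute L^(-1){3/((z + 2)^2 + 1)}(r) 3 * exp(-2 * r) * sin(r)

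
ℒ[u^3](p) 6/p^4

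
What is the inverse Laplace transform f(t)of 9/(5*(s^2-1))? 9*sinh(t)/5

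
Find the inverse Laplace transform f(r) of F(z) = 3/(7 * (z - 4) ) 3 * exp(4 * r) /7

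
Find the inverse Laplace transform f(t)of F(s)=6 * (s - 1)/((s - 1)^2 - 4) 6 * exp(t) * cosh(2 * t)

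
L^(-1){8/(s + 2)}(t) 8*exp(-2*t)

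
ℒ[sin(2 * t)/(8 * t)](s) atan(2/s)/8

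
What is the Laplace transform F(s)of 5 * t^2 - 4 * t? 10/s^3 - 4/s^2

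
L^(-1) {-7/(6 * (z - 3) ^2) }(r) -7 * r * exp(3 * r) /6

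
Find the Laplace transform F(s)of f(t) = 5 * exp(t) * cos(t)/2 5 * (s - 1)/(2 * ((s - 1)^2+1))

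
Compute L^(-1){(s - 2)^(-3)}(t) t^2 * exp(2 * t)/2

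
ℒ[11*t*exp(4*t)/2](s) 11/(2*(s - 4)^2)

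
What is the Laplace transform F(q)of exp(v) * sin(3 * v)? 3/((q - 1)^2 + 9)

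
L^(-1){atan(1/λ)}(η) sin(η)/η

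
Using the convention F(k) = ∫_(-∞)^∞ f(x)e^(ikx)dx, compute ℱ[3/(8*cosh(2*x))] 3*pi/(16*cosh(pi*k/4))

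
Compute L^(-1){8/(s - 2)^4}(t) 4*t^3*exp(2*t)/3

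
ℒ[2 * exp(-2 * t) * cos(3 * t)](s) 2 * (s + 2)/((s + 2)^2 + 9)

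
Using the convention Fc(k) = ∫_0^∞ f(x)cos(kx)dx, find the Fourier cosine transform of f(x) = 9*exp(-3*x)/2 27/(2*(k^2 + 9))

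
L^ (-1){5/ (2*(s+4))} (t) 5*exp (-4*t)/2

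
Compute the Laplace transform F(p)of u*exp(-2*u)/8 1/(8*(p + 2)^2)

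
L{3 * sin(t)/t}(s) 3 * atan(1/s)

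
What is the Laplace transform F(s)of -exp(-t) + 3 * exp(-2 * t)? 3/(s + 2) - 1/(s + 1)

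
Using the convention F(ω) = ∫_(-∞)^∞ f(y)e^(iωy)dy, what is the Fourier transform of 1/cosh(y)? pi/cosh(pi*ω/2)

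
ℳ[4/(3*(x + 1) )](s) 4*pi*csc(pi*s) /3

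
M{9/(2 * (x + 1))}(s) 9 * pi * csc(pi * s)/2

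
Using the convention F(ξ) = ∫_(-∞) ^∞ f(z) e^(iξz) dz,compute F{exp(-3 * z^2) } sqrt(3) * sqrt(pi) * exp(-ξ^2/12) /3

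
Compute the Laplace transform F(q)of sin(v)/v atan(1/q)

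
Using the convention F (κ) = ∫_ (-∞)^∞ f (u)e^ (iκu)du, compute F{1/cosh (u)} pi/cosh (pi * κ/2)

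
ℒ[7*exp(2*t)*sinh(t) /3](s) 7/(3*((s - 2) ^2 - 1) ) 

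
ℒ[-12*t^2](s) -24/s^3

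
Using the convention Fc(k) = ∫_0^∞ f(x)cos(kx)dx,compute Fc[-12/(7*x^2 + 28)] -3*pi*exp(-2*k)/7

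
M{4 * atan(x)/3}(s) -2 * pi * sec(pi * s/2)/(3 * s)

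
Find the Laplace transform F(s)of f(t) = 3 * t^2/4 3/(2 * s^3)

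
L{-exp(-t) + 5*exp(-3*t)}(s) 5/(s + 3) - 1/(s + 1)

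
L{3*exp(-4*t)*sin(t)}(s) 3/((s + 4)^2 + 1)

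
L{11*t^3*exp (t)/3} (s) 22/ (s - 1)^4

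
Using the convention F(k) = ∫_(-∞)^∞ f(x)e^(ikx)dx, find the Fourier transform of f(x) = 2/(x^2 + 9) 2*pi*exp(-3*Abs(k))/3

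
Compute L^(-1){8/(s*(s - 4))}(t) 4*exp(2*t)*sinh(2*t)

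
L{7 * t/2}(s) 7/(2 * s^2)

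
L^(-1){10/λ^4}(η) 5 * η^3/3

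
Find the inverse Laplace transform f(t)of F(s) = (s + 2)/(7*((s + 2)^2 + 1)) exp(-2*t)*cos(t)/7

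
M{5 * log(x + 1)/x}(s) -5 * pi * csc(pi * s)/(s - 1)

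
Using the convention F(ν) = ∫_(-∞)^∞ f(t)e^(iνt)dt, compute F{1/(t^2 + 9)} pi * exp(-3 * Abs(ν))/3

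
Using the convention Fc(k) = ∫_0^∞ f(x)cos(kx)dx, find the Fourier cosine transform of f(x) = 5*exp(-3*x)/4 15/(4*(k^2 + 9))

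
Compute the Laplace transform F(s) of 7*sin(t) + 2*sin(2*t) 7/(s^2 + 1) + 4/(s^2 + 4) 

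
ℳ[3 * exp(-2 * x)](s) 3 * gamma(s)/2^s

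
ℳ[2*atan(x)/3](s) -pi*sec(pi*s/2)/(3*s)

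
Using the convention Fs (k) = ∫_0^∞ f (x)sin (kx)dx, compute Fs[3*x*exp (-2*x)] 12*k/ (k^2 + 4)^2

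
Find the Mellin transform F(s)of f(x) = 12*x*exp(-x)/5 12*gamma(s + 1)/5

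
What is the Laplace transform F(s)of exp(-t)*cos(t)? (s + 1)/((s + 1)^2 + 1)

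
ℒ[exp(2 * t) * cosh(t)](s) (s - 2)/((s - 2)^2 - 1)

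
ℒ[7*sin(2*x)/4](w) 7/(2*(w^2 + 4))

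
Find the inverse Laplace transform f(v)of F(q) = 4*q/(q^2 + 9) 4*cos(3*v)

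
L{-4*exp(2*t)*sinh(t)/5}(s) -4/(5*(s - 2)^2 - 5)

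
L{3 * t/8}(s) 3/(8 * s^2)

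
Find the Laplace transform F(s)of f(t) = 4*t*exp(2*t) 4/(s - 2)^2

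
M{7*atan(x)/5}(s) -7*pi*sec(pi*s/2)/(10*s)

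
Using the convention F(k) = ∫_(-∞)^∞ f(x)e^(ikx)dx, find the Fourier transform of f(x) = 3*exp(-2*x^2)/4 3*sqrt(2)*sqrt(pi)*exp(-k^2/8)/8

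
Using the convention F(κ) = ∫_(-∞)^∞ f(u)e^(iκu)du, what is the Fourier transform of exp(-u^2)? sqrt(pi) * exp(-κ^2/4)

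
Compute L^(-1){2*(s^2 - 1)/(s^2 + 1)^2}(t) 2*t*cos(t)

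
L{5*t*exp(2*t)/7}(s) 5/(7*(s - 2)^2)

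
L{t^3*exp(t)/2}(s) 3/(s - 1)^4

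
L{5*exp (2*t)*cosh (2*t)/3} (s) 5*(s - 2)/ (3*s*(s - 4))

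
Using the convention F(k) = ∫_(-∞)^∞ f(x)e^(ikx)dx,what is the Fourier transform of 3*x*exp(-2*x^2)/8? 3*sqrt(2)*I*sqrt(pi)*k*exp(-k^2/8)/64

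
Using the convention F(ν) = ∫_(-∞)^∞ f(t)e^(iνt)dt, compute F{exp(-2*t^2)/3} sqrt(2)*sqrt(pi)*exp(-ν^2/8)/6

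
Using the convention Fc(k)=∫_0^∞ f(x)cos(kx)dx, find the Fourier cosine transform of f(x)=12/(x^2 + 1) 6*pi*exp(-k)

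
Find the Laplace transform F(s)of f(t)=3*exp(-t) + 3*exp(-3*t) 3/(s + 1) + 3/(s + 3)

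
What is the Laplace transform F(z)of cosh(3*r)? z/(z^2 - 9)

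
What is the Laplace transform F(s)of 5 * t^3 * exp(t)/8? 15/(4 * (s - 1)^4)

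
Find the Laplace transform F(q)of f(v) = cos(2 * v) q/(q^2 + 4)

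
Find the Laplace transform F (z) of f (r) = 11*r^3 66/z^4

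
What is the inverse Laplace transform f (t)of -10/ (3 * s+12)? -10 * exp (-4 * t)/3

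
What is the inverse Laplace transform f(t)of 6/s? 6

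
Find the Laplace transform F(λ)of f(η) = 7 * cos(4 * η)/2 7 * λ/(2 * (λ^2 + 16))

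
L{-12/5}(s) -12/(5*s)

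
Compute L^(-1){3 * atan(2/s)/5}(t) 3 * sin(2 * t)/(5 * t)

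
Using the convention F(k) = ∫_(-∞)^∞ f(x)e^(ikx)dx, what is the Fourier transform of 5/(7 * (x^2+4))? 5 * pi * exp(-2 * Abs(k))/14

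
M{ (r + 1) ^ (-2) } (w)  (-pi * w + pi) /sin (pi * w) 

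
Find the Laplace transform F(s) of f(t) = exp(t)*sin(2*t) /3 2/(3*((s - 1) ^2 + 4) ) 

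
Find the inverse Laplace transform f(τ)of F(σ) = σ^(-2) τ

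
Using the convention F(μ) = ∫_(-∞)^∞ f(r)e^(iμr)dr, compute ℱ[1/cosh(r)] pi/cosh(pi*μ/2)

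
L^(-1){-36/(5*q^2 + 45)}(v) -12*sin(3*v)/5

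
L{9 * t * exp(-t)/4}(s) 9/(4 * (s + 1)^2)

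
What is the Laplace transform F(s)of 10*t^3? 60/s^4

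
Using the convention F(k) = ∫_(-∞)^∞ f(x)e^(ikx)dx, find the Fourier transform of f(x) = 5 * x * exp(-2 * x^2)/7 5 * sqrt(2) * I * sqrt(pi) * k * exp(-k^2/8)/56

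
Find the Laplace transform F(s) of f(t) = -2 -2/s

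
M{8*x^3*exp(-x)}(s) 8*gamma(s+3)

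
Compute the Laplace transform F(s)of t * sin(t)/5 2 * s/(5 * (s^2 + 1)^2)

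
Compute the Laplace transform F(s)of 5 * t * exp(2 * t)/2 5/(2 * (s - 2)^2)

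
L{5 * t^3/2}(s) 15/s^4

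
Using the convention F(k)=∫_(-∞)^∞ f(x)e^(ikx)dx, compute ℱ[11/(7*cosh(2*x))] 11*pi/(14*cosh(pi*k/4))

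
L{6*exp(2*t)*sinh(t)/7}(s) 6/(7*((s - 2)^2 - 1))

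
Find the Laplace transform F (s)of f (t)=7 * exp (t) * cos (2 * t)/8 7 * (s - 1)/ (8 * ( (s - 1)^2 + 4))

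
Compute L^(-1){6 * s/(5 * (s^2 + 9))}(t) 6 * cos(3 * t)/5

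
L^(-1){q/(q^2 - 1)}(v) cosh(v)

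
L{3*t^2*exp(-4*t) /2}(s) 3/(s + 4) ^3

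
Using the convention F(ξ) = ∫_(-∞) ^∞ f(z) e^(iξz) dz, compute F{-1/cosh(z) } -pi/cosh(pi * ξ/2) 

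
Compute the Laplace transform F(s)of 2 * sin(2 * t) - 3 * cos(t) 4/(s^2 + 4) - 3 * s/(s^2 + 1)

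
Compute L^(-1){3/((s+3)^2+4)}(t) 3*exp(-3*t)*sin(2*t)/2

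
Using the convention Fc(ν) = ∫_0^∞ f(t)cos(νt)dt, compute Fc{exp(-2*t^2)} sqrt(2)*sqrt(pi)*exp(-ν^2/8)/4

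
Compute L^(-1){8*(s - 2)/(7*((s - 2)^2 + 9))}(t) 8*exp(2*t)*cos(3*t)/7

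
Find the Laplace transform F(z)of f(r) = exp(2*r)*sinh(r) 1/((z - 2)^2 - 1)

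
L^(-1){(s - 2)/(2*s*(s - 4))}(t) exp(2*t)*cosh(2*t)/2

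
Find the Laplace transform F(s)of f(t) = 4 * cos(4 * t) 4 * s/(s^2 + 16)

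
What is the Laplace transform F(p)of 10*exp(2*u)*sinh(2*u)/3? 20/(3*p*(p - 4))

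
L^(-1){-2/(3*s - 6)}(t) -2*exp(2*t)/3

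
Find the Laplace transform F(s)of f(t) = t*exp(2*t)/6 1/(6*(s - 2)^2)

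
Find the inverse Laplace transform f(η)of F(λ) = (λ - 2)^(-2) η*exp(2*η)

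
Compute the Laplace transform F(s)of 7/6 7/(6*s)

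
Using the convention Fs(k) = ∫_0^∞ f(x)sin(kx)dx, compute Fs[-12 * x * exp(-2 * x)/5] -48 * k/(5 * (k^2 + 4)^2)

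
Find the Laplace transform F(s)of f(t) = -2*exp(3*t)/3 -2/(3*s - 9)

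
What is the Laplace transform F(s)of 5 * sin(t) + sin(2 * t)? 5/(s^2 + 1) + 2/(s^2 + 4)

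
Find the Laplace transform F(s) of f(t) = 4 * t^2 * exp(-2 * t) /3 8/(3 * (s + 2) ^3) 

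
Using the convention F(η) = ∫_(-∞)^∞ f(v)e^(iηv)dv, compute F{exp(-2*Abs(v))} 4/(η^2 + 4)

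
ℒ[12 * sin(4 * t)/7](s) 48/(7 * (s^2 + 16))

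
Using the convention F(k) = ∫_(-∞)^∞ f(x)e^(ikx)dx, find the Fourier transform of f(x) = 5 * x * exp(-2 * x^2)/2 5 * sqrt(2) * I * sqrt(pi) * k * exp(-k^2/8)/16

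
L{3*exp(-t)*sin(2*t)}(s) 6/((s+1)^2+4)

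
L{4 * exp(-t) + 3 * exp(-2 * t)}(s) 3/(s + 2) + 4/(s + 1)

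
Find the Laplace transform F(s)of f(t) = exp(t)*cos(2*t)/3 (s - 1)/(3*((s - 1)^2+4))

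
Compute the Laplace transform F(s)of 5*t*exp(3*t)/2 5/(2*(s - 3)^2)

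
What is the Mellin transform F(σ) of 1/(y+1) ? pi*csc(pi*σ) 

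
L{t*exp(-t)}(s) (s + 1)^(-2)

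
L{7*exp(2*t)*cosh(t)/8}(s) 7*(s - 2)/(8*((s - 2)^2-1))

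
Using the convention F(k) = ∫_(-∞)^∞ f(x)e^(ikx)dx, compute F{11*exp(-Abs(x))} 22/(k^2 + 1)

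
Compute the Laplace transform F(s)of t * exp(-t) (s + 1)^(-2)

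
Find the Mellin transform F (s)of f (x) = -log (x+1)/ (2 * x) pi * csc (pi * s)/ (2 * (s - 1))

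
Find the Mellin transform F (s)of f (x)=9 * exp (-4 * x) 9 * gamma (s)/4^s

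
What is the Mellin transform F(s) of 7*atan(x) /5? -7*pi*sec(pi*s/2) /(10*s) 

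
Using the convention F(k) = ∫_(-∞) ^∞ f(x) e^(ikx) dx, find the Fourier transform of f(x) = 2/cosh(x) 2*pi/cosh(pi*k/2) 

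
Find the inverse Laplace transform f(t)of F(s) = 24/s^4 4 * t^3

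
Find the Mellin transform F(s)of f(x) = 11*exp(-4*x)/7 11*gamma(s)/(7*4^s)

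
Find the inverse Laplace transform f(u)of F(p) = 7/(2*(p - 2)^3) 7*u^2*exp(2*u)/4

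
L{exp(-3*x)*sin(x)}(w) 1/((w + 3)^2 + 1)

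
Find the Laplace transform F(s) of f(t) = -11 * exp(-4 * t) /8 -11/(8 * s + 32) 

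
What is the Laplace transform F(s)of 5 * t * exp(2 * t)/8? 5/(8 * (s - 2)^2)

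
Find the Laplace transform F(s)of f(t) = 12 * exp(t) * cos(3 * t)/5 12 * (s - 1)/(5 * ((s - 1)^2 + 9))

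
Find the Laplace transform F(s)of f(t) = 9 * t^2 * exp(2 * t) 18/(s - 2)^3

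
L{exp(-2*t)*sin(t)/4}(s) 1/(4*((s + 2)^2 + 1))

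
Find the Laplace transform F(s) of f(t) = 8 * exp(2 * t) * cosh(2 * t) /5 8 * (s - 2) /(5 * s * (s - 4) ) 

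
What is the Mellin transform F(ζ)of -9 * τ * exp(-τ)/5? -9 * gamma(ζ + 1)/5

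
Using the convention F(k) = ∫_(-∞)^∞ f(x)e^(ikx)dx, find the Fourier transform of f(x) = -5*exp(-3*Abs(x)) -30/(k^2 + 9)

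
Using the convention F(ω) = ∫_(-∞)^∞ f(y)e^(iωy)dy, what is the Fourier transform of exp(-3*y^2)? sqrt(3)*sqrt(pi)*exp(-ω^2/12)/3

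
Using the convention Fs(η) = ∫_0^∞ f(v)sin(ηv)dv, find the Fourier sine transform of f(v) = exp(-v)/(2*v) atan(η)/2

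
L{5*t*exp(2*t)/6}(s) 5/(6*(s - 2)^2)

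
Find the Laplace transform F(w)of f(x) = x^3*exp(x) 6/(w - 1)^4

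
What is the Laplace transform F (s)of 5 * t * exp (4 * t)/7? 5/ (7 * (s - 4)^2)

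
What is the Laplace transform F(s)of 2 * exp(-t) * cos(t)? 2 * (s + 1)/((s + 1)^2 + 1)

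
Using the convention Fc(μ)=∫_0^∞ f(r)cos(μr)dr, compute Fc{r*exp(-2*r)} (4 - μ^2)/(μ^2 + 4)^2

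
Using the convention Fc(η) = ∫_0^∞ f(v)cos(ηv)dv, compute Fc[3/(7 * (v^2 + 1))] 3 * pi * exp(-η)/14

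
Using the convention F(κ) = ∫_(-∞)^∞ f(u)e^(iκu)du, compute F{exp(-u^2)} sqrt(pi)*exp(-κ^2/4)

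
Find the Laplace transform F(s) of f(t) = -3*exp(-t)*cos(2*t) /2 3*(-s - 1) /(2*((s + 1) ^2 + 4) ) 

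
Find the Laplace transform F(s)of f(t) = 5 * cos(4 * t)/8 5 * s/(8 * (s^2 + 16))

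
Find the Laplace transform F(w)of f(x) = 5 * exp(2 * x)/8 5/(8 * (w - 2))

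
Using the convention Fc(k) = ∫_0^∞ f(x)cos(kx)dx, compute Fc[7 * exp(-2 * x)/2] 7/(k^2 + 4)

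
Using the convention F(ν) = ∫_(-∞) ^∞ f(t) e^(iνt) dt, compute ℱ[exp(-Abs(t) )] 2/(ν^2 + 1) 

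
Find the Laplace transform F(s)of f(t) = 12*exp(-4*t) 12/(s + 4)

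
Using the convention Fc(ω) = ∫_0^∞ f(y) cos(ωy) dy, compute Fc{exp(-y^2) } sqrt(pi) * exp(-ω^2/4) /2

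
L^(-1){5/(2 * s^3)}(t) 5 * t^2/4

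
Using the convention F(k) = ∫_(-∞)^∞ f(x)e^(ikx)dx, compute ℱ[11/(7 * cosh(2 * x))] 11 * pi/(14 * cosh(pi * k/4))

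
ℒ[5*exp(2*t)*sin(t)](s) 5/((s - 2) ^2+1) 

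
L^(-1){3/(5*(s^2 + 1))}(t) 3*sin(t)/5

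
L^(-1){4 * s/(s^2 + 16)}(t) 4 * cos(4 * t)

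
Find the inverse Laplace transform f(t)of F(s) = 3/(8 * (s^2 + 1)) 3 * sin(t)/8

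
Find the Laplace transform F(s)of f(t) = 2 2/s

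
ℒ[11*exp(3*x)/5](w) 11/(5*(w - 3))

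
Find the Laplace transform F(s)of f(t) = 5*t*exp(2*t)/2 5/(2*(s - 2)^2)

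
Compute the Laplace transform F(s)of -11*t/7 -11/(7*s^2)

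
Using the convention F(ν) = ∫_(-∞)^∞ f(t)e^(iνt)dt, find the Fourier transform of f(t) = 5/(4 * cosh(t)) 5 * pi/(4 * cosh(pi * ν/2))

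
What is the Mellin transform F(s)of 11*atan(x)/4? -11*pi*sec(pi*s/2)/(8*s)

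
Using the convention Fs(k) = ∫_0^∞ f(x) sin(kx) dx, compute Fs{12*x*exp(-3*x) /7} 72*k/(7*(k^2 + 9) ^2) 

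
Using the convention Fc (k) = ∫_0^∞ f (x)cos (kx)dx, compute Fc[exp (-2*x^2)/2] sqrt (2)*sqrt (pi)*exp (-k^2/8)/8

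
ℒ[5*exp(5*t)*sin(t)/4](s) 5/(4*((s - 5)^2 + 1))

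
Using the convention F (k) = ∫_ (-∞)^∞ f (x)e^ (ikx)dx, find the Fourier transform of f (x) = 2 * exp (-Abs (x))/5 4/ (5 * (k^2 + 1))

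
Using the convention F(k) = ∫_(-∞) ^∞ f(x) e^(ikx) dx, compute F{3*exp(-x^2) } 3*sqrt(pi)*exp(-k^2/4) 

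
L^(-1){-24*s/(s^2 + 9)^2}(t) -4*t*sin(3*t)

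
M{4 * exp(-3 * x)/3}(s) 4 * gamma(s)/(3 * 3^s)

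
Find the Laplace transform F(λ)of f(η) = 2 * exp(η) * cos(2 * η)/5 2 * (λ - 1)/(5 * ((λ - 1)^2 + 4))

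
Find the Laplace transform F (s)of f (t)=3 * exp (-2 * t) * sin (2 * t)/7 6/ (7 * ( (s + 2)^2 + 4))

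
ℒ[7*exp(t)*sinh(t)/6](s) 7/(6*s*(s - 2))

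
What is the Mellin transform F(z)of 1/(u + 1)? pi*csc(pi*z)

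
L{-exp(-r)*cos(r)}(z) (-z - 1)/((z+1)^2+1)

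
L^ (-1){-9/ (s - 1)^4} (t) -3 * t^3 * exp (t)/2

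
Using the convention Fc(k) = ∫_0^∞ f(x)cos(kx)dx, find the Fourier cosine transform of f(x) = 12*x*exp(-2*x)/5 12*(4 - k^2)/(5*(k^2 + 4)^2)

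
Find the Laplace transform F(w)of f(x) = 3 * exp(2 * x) 3/(w - 2)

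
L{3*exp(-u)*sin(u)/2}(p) 3/(2*((p + 1)^2 + 1))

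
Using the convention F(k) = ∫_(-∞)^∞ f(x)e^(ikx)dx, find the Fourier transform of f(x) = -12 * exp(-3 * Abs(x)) -72/(k^2 + 9)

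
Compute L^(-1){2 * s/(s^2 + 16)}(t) 2 * cos(4 * t)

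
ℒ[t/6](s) 1/(6 * s^2) 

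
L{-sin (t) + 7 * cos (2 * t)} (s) 7 * s/ (s^2 + 4)-1/ (s^2 + 1)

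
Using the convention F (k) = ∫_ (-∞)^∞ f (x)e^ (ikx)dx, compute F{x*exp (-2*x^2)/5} sqrt (2)*I*sqrt (pi)*k*exp (-k^2/8)/40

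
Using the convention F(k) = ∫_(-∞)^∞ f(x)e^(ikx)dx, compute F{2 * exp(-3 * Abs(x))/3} 4/(k^2+9)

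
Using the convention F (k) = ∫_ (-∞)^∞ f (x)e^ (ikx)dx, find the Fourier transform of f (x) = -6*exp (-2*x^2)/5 -3*sqrt (2)*sqrt (pi)*exp (-k^2/8)/5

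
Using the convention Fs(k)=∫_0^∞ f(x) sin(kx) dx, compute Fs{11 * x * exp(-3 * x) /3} 22 * k/(k^2 + 9) ^2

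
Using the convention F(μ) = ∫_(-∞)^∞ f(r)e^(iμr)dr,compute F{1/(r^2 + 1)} pi * exp(-Abs(μ))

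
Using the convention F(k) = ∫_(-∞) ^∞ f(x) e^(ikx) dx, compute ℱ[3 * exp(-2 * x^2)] 3 * sqrt(2) * sqrt(pi) * exp(-k^2/8) /2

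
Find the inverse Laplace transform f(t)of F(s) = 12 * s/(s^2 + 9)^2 2 * t * sin(3 * t)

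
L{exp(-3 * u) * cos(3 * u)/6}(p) (p + 3)/(6 * ((p + 3)^2 + 9))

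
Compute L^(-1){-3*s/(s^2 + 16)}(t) -3*cos(4*t)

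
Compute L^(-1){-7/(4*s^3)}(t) -7*t^2/8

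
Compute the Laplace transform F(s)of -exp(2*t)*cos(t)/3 (2 - s)/(3*((s - 2)^2 + 1))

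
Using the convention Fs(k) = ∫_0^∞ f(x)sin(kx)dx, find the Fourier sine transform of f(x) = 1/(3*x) pi/6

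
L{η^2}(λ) 2/λ^3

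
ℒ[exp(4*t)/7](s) 1/(7*(s - 4))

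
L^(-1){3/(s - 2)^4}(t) t^3*exp(2*t)/2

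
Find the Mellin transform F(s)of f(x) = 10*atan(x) -5*pi*sec(pi*s/2)/s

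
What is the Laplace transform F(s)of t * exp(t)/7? 1/(7 * (s - 1)^2)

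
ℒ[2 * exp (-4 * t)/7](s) 2/ (7 * (s+4))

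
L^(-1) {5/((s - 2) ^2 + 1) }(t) 5*exp(2*t)*sin(t) 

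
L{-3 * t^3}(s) -18/s^4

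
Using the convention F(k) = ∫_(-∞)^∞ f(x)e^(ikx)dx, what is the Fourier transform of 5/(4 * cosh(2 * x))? 5 * pi/(8 * cosh(pi * k/4))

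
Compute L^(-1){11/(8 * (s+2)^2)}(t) 11 * t * exp(-2 * t)/8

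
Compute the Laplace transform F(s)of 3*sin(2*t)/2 3/(s^2 + 4)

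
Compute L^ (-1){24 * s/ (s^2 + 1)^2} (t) 12 * t * sin (t)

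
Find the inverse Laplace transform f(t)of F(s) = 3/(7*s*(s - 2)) 3*exp(t)*sinh(t)/7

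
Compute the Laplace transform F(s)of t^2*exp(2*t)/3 2/(3*(s - 2)^3)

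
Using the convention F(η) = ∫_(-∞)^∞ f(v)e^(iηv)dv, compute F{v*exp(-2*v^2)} sqrt(2)*I*sqrt(pi)*η*exp(-η^2/8)/8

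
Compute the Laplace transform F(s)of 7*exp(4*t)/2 7/(2*(s - 4))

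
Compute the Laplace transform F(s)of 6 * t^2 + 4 12/s^3 + 4/s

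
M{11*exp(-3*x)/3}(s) 11*gamma(s)/(3*3^s)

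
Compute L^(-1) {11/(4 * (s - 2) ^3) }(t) 11 * t^2 * exp(2 * t) /8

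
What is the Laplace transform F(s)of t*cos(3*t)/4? (s^2 - 9)/(4*(s^2 + 9)^2)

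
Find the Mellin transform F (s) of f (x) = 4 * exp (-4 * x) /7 2^ (2 - 2 * s) * gamma (s) /7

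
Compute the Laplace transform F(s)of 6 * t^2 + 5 12/s^3 + 5/s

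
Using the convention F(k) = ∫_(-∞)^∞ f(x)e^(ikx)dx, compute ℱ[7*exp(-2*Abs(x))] 28/(k^2+4)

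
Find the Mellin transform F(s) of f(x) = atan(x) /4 -pi * sec(pi * s/2) /(8 * s) 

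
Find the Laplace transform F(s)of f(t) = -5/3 -5/(3*s)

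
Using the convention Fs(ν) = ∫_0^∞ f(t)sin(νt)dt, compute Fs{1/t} pi/2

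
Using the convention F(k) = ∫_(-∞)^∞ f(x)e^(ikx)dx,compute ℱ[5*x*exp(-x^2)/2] 5*I*sqrt(pi)*k*exp(-k^2/4)/4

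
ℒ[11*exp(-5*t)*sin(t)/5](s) 11/(5*((s+5)^2+1))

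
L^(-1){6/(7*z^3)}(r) 3*r^2/7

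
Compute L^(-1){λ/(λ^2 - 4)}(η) cosh(2 * η)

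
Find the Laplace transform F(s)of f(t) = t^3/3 2/s^4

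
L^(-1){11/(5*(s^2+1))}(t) 11*sin(t)/5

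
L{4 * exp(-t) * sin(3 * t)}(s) 12/((s + 1)^2 + 9)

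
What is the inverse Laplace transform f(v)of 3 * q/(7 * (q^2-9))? 3 * cosh(3 * v)/7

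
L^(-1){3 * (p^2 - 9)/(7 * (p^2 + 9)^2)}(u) 3 * u * cos(3 * u)/7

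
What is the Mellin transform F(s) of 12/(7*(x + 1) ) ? 12*pi*csc(pi*s) /7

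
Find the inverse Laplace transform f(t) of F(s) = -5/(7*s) -5/7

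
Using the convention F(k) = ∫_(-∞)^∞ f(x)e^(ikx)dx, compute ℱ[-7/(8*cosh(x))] -7*pi/(8*cosh(pi*k/2))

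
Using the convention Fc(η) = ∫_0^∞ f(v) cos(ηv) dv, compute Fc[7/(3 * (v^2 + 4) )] 7 * pi * exp(-2 * η) /12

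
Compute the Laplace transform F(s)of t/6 1/(6*s^2)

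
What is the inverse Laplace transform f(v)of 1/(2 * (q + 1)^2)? v * exp(-v)/2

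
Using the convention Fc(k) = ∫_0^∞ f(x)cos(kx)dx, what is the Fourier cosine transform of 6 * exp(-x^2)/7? 3 * sqrt(pi) * exp(-k^2/4)/7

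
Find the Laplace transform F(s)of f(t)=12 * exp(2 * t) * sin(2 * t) 24/((s - 2)^2 + 4)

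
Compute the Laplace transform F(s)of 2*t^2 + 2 4/s^3 + 2/s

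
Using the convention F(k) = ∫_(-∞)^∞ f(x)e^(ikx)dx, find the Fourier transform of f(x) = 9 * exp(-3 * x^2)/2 3 * sqrt(3) * sqrt(pi) * exp(-k^2/12)/2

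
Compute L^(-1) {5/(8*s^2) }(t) 5*t/8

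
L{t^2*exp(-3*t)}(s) 2/(s + 3)^3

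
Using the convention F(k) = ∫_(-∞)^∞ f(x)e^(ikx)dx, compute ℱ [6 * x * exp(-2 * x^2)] 3 * sqrt(2) * I * sqrt(pi) * k * exp(-k^2/8)/4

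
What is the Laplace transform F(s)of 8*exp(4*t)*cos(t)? 8*(s - 4)/((s - 4)^2 + 1)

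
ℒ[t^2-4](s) 2/s^3-4/s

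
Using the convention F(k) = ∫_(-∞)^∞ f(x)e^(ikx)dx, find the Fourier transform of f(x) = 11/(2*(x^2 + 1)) 11*pi*exp(-Abs(k))/2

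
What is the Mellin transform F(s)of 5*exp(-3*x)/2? 5*gamma(s)/(2*3^s)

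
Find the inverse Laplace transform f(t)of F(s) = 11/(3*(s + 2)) 11*exp(-2*t)/3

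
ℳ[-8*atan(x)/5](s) 4*pi*sec(pi*s/2)/(5*s)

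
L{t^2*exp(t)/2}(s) (s - 1)^(-3)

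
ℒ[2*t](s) 2/s^2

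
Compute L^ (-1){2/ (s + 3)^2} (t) 2*t*exp (-3*t)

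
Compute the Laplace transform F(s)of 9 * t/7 9/(7 * s^2)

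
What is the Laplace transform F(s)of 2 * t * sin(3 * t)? 12 * s/(s^2 + 9)^2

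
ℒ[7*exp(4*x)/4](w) 7/(4*(w - 4))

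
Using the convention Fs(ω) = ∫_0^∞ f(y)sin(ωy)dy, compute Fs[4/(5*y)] 2*pi/5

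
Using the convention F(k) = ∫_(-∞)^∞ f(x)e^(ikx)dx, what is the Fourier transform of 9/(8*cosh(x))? 9*pi/(8*cosh(pi*k/2))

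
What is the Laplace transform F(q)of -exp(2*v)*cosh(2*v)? (2 - q)/(q*(q - 4))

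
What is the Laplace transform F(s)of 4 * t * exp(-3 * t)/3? 4/(3 * (s + 3)^2)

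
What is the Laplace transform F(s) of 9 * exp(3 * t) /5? 9/(5 * (s - 3) ) 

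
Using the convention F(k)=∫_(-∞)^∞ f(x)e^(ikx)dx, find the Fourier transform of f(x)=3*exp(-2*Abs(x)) 12/(k^2 + 4)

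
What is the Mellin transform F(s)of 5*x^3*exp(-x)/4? 5*gamma(s+3)/4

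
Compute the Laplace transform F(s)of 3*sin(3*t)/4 9/(4*(s^2 + 9))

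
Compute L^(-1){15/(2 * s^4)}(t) 5 * t^3/4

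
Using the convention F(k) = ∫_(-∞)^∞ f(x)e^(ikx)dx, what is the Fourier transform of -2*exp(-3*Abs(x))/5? -12/(5*k^2 + 45)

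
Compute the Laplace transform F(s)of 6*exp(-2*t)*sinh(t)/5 6/(5*((s + 2)^2-1))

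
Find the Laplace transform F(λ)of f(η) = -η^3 -6/λ^4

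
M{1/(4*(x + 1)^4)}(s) gamma(s)*gamma(4 - s)/24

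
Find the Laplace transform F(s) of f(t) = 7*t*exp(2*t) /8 7/(8*(s - 2) ^2) 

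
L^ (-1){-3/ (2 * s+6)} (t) -3 * exp (-3 * t)/2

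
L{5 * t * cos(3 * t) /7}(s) 5 * (s^2 - 9) /(7 * (s^2 + 9) ^2) 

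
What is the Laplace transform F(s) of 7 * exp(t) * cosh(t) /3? 7 * (s - 1) /(3 * s * (s - 2) ) 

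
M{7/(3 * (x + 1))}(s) 7 * pi * csc(pi * s)/3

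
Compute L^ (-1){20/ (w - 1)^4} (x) 10 * x^3 * exp (x)/3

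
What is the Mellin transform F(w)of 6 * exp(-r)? 6 * gamma(w)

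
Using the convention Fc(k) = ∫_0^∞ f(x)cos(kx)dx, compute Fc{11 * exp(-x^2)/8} 11 * sqrt(pi) * exp(-k^2/4)/16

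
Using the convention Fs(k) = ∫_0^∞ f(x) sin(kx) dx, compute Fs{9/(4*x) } 9*pi/8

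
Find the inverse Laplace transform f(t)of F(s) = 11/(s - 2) 11*exp(2*t)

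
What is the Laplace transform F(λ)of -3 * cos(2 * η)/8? -3 * λ/(8 * λ^2 + 32)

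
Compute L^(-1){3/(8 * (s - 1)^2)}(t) 3 * t * exp(t)/8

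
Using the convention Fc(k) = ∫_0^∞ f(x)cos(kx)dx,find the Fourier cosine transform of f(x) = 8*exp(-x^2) 4*sqrt(pi)*exp(-k^2/4)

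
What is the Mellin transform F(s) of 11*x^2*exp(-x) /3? 11*gamma(s + 2) /3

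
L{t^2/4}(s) 1/(2 * s^3)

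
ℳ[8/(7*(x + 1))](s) 8*pi*csc(pi*s)/7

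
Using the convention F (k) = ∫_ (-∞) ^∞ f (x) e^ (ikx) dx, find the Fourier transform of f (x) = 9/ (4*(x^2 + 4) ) 9*pi*exp (-2*Abs (k) ) /8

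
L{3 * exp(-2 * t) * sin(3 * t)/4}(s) 9/(4 * ((s + 2)^2 + 9))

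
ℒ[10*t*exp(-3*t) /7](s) 10/(7*(s + 3) ^2) 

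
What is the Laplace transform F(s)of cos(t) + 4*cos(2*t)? s/(s^2 + 1) + 4*s/(s^2 + 4)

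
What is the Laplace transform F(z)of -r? -1/z^2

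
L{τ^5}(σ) 120/σ^6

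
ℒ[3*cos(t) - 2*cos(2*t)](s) 3*s/(s^2+1) - 2*s/(s^2+4)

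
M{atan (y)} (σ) -pi*sec (pi*σ/2)/ (2*σ)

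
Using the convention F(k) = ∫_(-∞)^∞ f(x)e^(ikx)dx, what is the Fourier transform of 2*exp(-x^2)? 2*sqrt(pi)*exp(-k^2/4)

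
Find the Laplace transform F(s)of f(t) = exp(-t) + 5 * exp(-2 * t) 1/(s + 1) + 5/(s + 2)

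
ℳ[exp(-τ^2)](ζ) gamma(ζ/2) /2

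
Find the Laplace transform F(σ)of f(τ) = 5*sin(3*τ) 15/(σ^2 + 9)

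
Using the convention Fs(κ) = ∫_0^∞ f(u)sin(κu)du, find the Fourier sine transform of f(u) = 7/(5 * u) 7 * pi/10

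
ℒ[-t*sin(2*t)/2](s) -2*s/(s^2 + 4)^2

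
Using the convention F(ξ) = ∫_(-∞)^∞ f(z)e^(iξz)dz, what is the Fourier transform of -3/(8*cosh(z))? -3*pi/(8*cosh(pi*ξ/2))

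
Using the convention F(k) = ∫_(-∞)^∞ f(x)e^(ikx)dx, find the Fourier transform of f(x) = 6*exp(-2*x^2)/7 3*sqrt(2)*sqrt(pi)*exp(-k^2/8)/7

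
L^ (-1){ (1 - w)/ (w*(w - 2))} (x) -exp (x)*cosh (x)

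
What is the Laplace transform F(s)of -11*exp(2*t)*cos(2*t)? 11*(2 - s)/((s - 2)^2 + 4)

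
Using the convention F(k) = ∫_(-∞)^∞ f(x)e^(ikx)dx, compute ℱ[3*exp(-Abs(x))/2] 3/(k^2 + 1)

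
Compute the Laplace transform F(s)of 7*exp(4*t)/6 7/(6*(s - 4))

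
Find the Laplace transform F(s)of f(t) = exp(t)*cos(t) (s - 1)/((s - 1)^2 + 1)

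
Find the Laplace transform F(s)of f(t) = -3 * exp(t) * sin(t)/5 -3/(5 * (s - 1)^2 + 5)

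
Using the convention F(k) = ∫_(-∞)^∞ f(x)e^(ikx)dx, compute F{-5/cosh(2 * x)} -5 * pi/(2 * cosh(pi * k/4))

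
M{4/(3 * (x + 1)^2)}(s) -4 * pi * (s - 1)/(3 * sin(pi * s))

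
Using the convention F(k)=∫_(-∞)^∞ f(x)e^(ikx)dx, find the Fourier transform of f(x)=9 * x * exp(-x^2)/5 9 * I * sqrt(pi) * k * exp(-k^2/4)/10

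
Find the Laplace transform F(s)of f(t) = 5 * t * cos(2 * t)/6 5 * (s^2-4)/(6 * (s^2+4)^2)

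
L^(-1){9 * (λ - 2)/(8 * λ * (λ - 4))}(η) 9 * exp(2 * η) * cosh(2 * η)/8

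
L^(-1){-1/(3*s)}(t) -1/3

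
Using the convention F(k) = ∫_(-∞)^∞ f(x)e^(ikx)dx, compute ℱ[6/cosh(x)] 6*pi/cosh(pi*k/2)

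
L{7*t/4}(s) 7/(4*s^2) 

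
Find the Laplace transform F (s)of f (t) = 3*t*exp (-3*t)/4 3/ (4*(s + 3)^2)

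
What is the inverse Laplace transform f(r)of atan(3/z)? sin(3*r)/r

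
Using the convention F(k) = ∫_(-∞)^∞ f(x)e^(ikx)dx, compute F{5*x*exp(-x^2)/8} 5*I*sqrt(pi)*k*exp(-k^2/4)/16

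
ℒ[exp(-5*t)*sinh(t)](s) 1/((s+5) ^2 - 1) 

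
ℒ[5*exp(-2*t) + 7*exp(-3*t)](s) 7/(s + 3) + 5/(s + 2)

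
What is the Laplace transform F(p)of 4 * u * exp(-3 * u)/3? 4/(3 * (p+3)^2)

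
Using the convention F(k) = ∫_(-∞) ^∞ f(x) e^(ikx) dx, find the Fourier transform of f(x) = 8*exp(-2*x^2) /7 4*sqrt(2)*sqrt(pi)*exp(-k^2/8) /7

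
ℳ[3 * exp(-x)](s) 3 * gamma(s)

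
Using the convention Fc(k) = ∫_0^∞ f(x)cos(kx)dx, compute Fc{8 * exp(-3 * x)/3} 8/(k^2 + 9)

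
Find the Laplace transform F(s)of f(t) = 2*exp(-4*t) 2/(s + 4)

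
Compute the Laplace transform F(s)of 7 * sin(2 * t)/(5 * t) 7 * atan(2/s)/5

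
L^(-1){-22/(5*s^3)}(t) -11*t^2/5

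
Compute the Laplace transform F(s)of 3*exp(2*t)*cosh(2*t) 3*(s - 2)/(s*(s - 4))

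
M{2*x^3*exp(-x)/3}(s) 2*gamma(s + 3)/3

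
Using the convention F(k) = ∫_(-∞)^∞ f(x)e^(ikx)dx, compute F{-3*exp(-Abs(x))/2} -3/(k^2 + 1)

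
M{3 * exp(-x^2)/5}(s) 3 * gamma(s/2)/10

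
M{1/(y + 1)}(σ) pi*csc(pi*σ)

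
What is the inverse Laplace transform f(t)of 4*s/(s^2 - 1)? 4*cosh(t)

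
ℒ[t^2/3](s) 2/(3 * s^3)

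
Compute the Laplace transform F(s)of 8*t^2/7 16/(7*s^3)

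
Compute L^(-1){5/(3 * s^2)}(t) 5 * t/3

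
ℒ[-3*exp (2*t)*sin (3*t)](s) -9/ ( (s - 2)^2+9)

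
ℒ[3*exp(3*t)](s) 3/(s - 3)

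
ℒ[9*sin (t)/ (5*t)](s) 9*atan (1/s)/5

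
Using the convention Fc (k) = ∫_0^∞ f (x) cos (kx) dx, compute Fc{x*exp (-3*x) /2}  (9 - k^2) / (2*(k^2 + 9) ^2) 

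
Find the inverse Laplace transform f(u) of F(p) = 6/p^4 u^3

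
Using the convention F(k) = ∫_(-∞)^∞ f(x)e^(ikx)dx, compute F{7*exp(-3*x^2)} 7*sqrt(3)*sqrt(pi)*exp(-k^2/12)/3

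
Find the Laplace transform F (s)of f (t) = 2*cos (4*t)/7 2*s/ (7*(s^2 + 16))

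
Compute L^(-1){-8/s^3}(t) -4*t^2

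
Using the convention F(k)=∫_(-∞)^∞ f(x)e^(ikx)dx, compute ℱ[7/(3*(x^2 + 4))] 7*pi*exp(-2*Abs(k))/6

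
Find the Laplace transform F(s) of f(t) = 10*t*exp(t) 10/(s - 1) ^2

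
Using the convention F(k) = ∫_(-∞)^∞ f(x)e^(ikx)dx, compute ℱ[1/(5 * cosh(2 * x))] pi/(10 * cosh(pi * k/4))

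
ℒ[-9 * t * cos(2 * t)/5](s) 9 * (4 - s^2)/(5 * (s^2+4)^2)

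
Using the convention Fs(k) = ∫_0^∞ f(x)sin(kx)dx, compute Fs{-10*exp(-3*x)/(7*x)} -10*atan(k/3)/7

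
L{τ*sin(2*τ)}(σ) 4*σ/(σ^2 + 4)^2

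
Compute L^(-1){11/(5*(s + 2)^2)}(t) 11*t*exp(-2*t)/5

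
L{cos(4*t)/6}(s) s/(6*(s^2+16))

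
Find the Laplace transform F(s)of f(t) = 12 12/s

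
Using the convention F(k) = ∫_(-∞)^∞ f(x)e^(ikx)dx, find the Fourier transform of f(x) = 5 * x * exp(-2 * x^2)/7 5 * sqrt(2) * I * sqrt(pi) * k * exp(-k^2/8)/56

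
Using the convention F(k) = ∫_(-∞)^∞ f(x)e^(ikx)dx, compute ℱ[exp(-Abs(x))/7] 2/(7 * (k^2 + 1))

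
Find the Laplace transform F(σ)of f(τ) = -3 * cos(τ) -3 * σ/(σ^2 + 1)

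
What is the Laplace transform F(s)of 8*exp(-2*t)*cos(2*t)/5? 8*(s+2)/(5*((s+2)^2+4))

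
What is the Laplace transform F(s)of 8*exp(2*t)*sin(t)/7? 8/(7*((s - 2)^2+1))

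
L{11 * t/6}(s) 11/(6 * s^2)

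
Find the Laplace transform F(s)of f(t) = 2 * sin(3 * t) 6/(s^2 + 9)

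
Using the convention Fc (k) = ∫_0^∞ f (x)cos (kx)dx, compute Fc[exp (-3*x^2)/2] sqrt (3)*sqrt (pi)*exp (-k^2/12)/12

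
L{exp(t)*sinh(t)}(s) 1/(s*(s - 2))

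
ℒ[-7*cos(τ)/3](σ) -7*σ/(3*σ^2 + 3)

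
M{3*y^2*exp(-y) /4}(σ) 3*gamma(σ + 2) /4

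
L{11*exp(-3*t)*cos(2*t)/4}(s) 11*(s + 3)/(4*((s + 3)^2 + 4))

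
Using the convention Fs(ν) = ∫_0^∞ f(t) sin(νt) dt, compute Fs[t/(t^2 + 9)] pi * exp(-3 * ν) /2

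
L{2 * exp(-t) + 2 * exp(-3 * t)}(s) 2/(s + 1) + 2/(s + 3)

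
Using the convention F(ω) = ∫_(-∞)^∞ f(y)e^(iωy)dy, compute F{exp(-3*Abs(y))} 6/(ω^2 + 9)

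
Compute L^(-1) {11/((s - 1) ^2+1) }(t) 11 * exp(t) * sin(t) 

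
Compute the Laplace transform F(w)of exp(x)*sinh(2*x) 2/((w - 1)^2-4)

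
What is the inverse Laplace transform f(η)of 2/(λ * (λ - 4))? exp(2 * η) * sinh(2 * η)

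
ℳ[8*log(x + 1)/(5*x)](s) -8*pi*csc(pi*s)/(5*s - 5)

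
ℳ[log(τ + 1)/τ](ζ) -pi*csc(pi*ζ)/(ζ - 1)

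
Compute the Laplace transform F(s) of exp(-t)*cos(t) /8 (s + 1) /(8*((s + 1) ^2 + 1) ) 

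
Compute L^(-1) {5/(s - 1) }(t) 5 * exp(t) 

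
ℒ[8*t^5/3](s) 320/s^6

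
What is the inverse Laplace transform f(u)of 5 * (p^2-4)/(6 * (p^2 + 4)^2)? 5 * u * cos(2 * u)/6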